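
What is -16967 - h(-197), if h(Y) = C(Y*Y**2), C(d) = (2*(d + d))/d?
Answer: -16971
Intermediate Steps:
C(d) = 4 (C(d) = (2*(2*d))/d = (4*d)/d = 4)
h(Y) = 4
-16967 - h(-197) = -16967 - 1*4 = -16967 - 4 = -16971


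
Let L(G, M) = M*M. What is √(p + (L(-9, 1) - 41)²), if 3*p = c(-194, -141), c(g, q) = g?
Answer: 7*√282/3 ≈ 39.183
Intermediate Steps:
L(G, M) = M²
p = -194/3 (p = (⅓)*(-194) = -194/3 ≈ -64.667)
√(p + (L(-9, 1) - 41)²) = √(-194/3 + (1² - 41)²) = √(-194/3 + (1 - 41)²) = √(-194/3 + (-40)²) = √(-194/3 + 1600) = √(4606/3) = 7*√282/3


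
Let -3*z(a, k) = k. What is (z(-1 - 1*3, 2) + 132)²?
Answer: 155236/9 ≈ 17248.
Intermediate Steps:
z(a, k) = -k/3
(z(-1 - 1*3, 2) + 132)² = (-⅓*2 + 132)² = (-⅔ + 132)² = (394/3)² = 155236/9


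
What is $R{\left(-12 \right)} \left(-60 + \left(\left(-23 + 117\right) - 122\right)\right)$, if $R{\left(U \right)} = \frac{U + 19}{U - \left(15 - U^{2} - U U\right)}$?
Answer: $- \frac{616}{261} \approx -2.3602$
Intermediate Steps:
$R{\left(U \right)} = \frac{19 + U}{-15 + U + 2 U^{2}}$ ($R{\left(U \right)} = \frac{19 + U}{U + \left(\left(U^{2} + U^{2}\right) - 15\right)} = \frac{19 + U}{U + \left(2 U^{2} - 15\right)} = \frac{19 + U}{U + \left(-15 + 2 U^{2}\right)} = \frac{19 + U}{-15 + U + 2 U^{2}}$)
$R{\left(-12 \right)} \left(-60 + \left(\left(-23 + 117\right) - 122\right)\right) = \frac{19 - 12}{-15 - 12 + 2 \left(-12\right)^{2}} \left(-60 + \left(\left(-23 + 117\right) - 122\right)\right) = \frac{1}{-15 - 12 + 2 \cdot 144} \cdot 7 \left(-60 + \left(94 - 122\right)\right) = \frac{1}{-15 - 12 + 288} \cdot 7 \left(-60 - 28\right) = \frac{1}{261} \cdot 7 \left(-88\right) = \frac{7}{261} \left(-88\right) = - \frac{616}{261}$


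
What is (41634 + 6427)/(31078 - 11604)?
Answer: 3697/1498 ≈ 2.4680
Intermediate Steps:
(41634 + 6427)/(31078 - 11604) = 48061/19474 = 48061*(1/19474) = 3697/1498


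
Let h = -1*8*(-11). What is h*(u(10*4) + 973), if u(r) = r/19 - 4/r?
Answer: 8151044/95 ≈ 85801.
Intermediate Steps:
h = 88 (h = -8*(-11) = 88)
u(r) = -4/r + r/19 (u(r) = r*(1/19) - 4/r = r/19 - 4/r = -4/r + r/19)
h*(u(10*4) + 973) = 88*((-4/(10*4) + (10*4)/19) + 973) = 88*((-4/40 + (1/19)*40) + 973) = 88*((-4*1/40 + 40/19) + 973) = 88*((-⅒ + 40/19) + 973) = 88*(381/190 + 973) = 88*(185251/190) = 8151044/95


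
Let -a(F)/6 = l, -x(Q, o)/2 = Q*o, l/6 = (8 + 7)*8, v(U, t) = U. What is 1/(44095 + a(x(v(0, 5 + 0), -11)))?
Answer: 1/39775 ≈ 2.5141e-5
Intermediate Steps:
l = 720 (l = 6*((8 + 7)*8) = 6*(15*8) = 6*120 = 720)
x(Q, o) = -2*Q*o
a(F) = -4320 (a(F) = -6*720 = -4320)
1/(44095 + a(x(v(0, 5 + 0), -11))) = 1/(44095 - 4320) = 1/39775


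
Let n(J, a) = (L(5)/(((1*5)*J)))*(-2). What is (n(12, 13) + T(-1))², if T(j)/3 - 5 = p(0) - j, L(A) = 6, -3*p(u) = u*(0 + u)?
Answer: 7921/25 ≈ 316.84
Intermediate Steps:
p(u) = -u²/3 (p(u) = -u*(0 + u)/3 = -u*u/3 = -u²/3)
n(J, a) = -12/(5*J) (n(J, a) = (6/((1*5)*J))*(-2) = (6/(5*J))*(-2) = -12/(5*J))
T(j) = 15 - 3*j (T(j) = 15 + 3*(-⅓*0² - j) = 15 + 3*(-⅓*0 - j) = 15 + 3*(0 - j) = 15 + 3*(-j) = 15 - 3*j)
(n(12, 13) + T(-1))² = (-12/5/12 + (15 - 3*(-1)))² = (-12/5*1/12 + (15 + 3))² = (-⅕ + 18)² = (89/5)² = 7921/25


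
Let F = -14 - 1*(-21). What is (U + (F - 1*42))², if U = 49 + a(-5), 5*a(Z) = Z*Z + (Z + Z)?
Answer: 289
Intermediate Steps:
F = 7 (F = -14 + 21 = 7)
a(Z) = Z²/5 + 2*Z/5 (a(Z) = (Z*Z + (Z + Z))/5 = (Z² + 2*Z)/5 = Z²/5 + 2*Z/5)
U = 52 (U = 49 + (⅕)*(-5)*(2 - 5) = 49 + (⅕)*(-5)*(-3) = 49 + 3 = 52)
(U + (F - 1*42))² = (52 + (7 - 1*42))² = (52 + (7 - 42))² = (52 - 35)² = 17² = 289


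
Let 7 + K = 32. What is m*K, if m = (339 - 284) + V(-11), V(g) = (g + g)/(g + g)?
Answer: 1400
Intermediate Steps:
K = 25 (K = -7 + 32 = 25)
V(g) = 1 (V(g) = (2*g)/((2*g)) = (2*g)*(1/(2*g)) = 1)
m = 56 (m = (339 - 284) + 1 = 55 + 1 = 56)
m*K = 56*25 = 1400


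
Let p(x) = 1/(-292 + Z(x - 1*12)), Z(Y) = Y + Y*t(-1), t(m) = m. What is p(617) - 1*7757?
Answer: -2265045/292 ≈ -7757.0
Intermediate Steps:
Z(Y) = 0 (Z(Y) = Y + Y*(-1) = Y - Y = 0)
p(x) = -1/292 (p(x) = 1/(-292 + 0) = 1/(-292) = -1/292)
p(617) - 1*7757 = -1/292 - 1*7757 = -1/292 - 7757 = -2265045/292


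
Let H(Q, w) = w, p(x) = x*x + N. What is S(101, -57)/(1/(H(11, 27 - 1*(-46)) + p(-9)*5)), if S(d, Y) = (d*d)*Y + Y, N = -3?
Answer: -269240982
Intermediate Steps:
p(x) = -3 + x² (p(x) = x*x - 3 = x² - 3 = -3 + x²)
S(d, Y) = Y + Y*d² (S(d, Y) = d²*Y + Y = Y*d² + Y = Y + Y*d²)
S(101, -57)/(1/(H(11, 27 - 1*(-46)) + p(-9)*5)) = (-57*(1 + 101²))/(1/((27 - 1*(-46)) + (-3 + (-9)²)*5)) = (-57*(1 + 10201))/(1/((27 + 46) + (-3 + 81)*5)) = (-57*10202)/(1/(73 + 78*5)) = -581514/(1/(73 + 390)) = -581514/(1/463) = -581514/1/463 = -581514*463 = -269240982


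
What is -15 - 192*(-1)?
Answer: 177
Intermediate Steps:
-15 - 192*(-1) = -15 - 24*(-8) = -15 + 192 = 177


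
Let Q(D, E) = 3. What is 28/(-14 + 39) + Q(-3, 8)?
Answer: 103/25 ≈ 4.1200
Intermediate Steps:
28/(-14 + 39) + Q(-3, 8) = 28/(-14 + 39) + 3 = 28/25 + 3 = 103/25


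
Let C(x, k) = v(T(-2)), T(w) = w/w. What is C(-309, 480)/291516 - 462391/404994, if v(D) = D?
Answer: -22465661627/19677038484 ≈ -1.1417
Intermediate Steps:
T(w) = 1
C(x, k) = 1
C(-309, 480)/291516 - 462391/404994 = 1/291516 - 462391/404994 = -22465661627/19677038484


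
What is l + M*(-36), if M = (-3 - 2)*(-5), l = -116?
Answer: -1016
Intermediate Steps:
M = 25 (M = -5*(-5) = 25)
l + M*(-36) = -116 + 25*(-36) = -116 - 900 = -1016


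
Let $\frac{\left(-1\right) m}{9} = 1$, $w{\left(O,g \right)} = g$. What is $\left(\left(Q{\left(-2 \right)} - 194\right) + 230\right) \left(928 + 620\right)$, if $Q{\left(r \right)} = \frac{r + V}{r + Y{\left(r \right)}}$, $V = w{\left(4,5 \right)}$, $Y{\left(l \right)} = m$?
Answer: $\frac{608364}{11} \approx 55306.0$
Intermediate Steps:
$m = -9$ ($m = \left(-9\right) 1 = -9$)
$Y{\left(l \right)} = -9$
$V = 5$
$Q{\left(r \right)} = \frac{5 + r}{-9 + r}$ ($Q{\left(r \right)} = \frac{r + 5}{r - 9} = \frac{5 + r}{-9 + r}$)
$\left(\left(Q{\left(-2 \right)} - 194\right) + 230\right) \left(928 + 620\right) = \left(\left(\frac{5 - 2}{-9 - 2} - 194\right) + 230\right) \left(928 + 620\right) = \left(\left(\frac{1}{-11} \cdot 3 - 194\right) + 230\right) 1548 = \left(\left(\left(- \frac{1}{11}\right) 3 - 194\right) + 230\right) 1548 = \left(\left(- \frac{3}{11} - 194\right) + 230\right) 1548 = \left(- \frac{2137}{11} + 230\right) 1548 = \frac{393}{11} \cdot 1548 = \frac{608364}{11}$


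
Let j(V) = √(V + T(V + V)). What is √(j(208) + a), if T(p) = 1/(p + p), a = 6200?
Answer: √(16764800 + 26*√2249741)/52 ≈ 78.832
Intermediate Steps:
T(p) = 1/(2*p)
j(V) = √(V + 1/(4*V)) (j(V) = √(V + 1/(2*(V + V))) = √(V + 1/(2*((2*V)))) = √(V + (1/(2*V))/2) = √(V + 1/(4*V)))
√(j(208) + a) = √(√(1/208 + 4*208)/2 + 6200) = √(√(1/208 + 832)/2 + 6200) = √(√(173057/208)/2 + 6200) = √((√2249741/52)/2 + 6200) = √(√2249741/104 + 6200) = √(6200 + √2249741/104)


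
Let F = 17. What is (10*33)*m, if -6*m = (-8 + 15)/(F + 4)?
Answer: -55/3 ≈ -18.333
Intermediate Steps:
m = -1/18 (m = -(-8 + 15)/(6*(17 + 4)) = -7/(6*21) = -⅙*⅓ = -1/18 ≈ -0.055556)
(10*33)*m = (10*33)*(-1/18) = 330*(-1/18) = -55/3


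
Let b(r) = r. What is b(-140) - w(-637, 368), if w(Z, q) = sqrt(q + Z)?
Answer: -140 - I*sqrt(269) ≈ -140.0 - 16.401*I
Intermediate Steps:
w(Z, q) = sqrt(Z + q)
b(-140) - w(-637, 368) = -140 - sqrt(-637 + 368) = -140 - sqrt(-269) = -140 - I*sqrt(269)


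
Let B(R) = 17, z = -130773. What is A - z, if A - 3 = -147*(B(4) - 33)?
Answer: 133128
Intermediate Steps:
A = 2355 (A = 3 - 147*(17 - 33) = 3 - 147*(-16) = 3 + 2352 = 2355)
A - z = 2355 - 1*(-130773) = 2355 + 130773 = 133128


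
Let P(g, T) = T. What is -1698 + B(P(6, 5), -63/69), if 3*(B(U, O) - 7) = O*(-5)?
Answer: -38858/23 ≈ -1689.5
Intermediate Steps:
B(U, O) = 7 - 5*O/3 (B(U, O) = 7 + (O*(-5))/3 = 7 + (-5*O)/3 = 7 - 5*O/3)
-1698 + B(P(6, 5), -63/69) = -1698 + (7 - (-105)/69) = -1698 + (7 - 5/3*(-21/23)) = -1698 + (7 + 35/23) = -1698 + 196/23 = -38858/23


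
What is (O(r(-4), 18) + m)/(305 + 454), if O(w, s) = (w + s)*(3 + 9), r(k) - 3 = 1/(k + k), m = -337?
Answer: -173/1518 ≈ -0.11397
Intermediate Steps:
r(k) = 3 + 1/(2*k) (r(k) = 3 + 1/(k + k) = 3 + 1/(2*k))
O(w, s) = 12*s + 12*w (O(w, s) = (s + w)*12 = 12*s + 12*w)
(O(r(-4), 18) + m)/(305 + 454) = ((12*18 + 12*(3 + (1/2)/(-4))) - 337)/(305 + 454) = ((216 + 12*(3 + (1/2)*(-1/4))) - 337)/759 = ((216 + 12*(3 - 1/8)) - 337)*(1/759) = ((216 + 12*(23/8)) - 337)*(1/759) = ((216 + 69/2) - 337)*(1/759) = (501/2 - 337)*(1/759) = -173/2*1/759 = -173/1518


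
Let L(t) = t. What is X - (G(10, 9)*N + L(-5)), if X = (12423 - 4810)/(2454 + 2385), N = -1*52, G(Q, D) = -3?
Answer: -723076/4839 ≈ -149.43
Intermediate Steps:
N = -52
X = 7613/4839 ≈ 1.5733
X - (G(10, 9)*N + L(-5)) = 7613/4839 - (-3*(-52) - 5) = 7613/4839 - (156 - 5) = 7613/4839 - 1*151 = 7613/4839 - 151 = -723076/4839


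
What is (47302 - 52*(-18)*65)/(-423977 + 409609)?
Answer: -54071/7184 ≈ -7.5266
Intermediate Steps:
(47302 - 52*(-18)*65)/(-423977 + 409609) = (47302 + 936*65)/(-14368) = (47302 + 60840)*(-1/14368) = 108142*(-1/14368) = -54071/7184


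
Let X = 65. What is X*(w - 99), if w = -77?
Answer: -11440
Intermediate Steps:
X*(w - 99) = 65*(-77 - 99) = 65*(-176) = -11440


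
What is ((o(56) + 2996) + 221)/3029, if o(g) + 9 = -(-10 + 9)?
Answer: 3209/3029 ≈ 1.0594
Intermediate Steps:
o(g) = -8 (o(g) = -9 - (-10 + 9) = -9 - 1*(-1) = -9 + 1 = -8)
((o(56) + 2996) + 221)/3029 = ((-8 + 2996) + 221)/3029 = (2988 + 221)*(1/3029) = 3209*(1/3029) = 3209/3029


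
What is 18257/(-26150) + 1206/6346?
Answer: -42161011/82973950 ≈ -0.50812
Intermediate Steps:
18257/(-26150) + 1206/6346 = 18257*(-1/26150) + 1206*(1/6346) = -18257/26150 + 603/3173 = -42161011/82973950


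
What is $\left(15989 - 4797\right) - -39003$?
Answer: $50195$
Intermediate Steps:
$\left(15989 - 4797\right) - -39003 = 11192 + 39003 = 50195$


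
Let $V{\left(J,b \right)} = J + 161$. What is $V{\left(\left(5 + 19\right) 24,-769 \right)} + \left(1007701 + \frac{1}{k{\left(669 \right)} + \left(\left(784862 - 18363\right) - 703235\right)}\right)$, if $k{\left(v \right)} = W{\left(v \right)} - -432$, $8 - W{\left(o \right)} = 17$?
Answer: $\frac{64224390907}{63687} \approx 1.0084 \cdot 10^{6}$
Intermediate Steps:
$W{\left(o \right)} = -9$ ($W{\left(o \right)} = 8 - 17 = -9$)
$V{\left(J,b \right)} = 161 + J$
$k{\left(v \right)} = 423$ ($k{\left(v \right)} = -9 - -432 = -9 + 432 = 423$)
$V{\left(\left(5 + 19\right) 24,-769 \right)} + \left(1007701 + \frac{1}{k{\left(669 \right)} + \left(\left(784862 - 18363\right) - 703235\right)}\right) = \left(161 + \left(5 + 19\right) 24\right) + \left(1007701 + \frac{1}{423 + \left(\left(784862 - 18363\right) - 703235\right)}\right) = \left(161 + 24 \cdot 24\right) + \left(1007701 + \frac{1}{423 + \left(766499 - 703235\right)}\right) = \left(161 + 576\right) + \left(1007701 + \frac{1}{423 + 63264}\right) = 737 + \left(1007701 + \frac{1}{63687}\right) = 737 + \frac{64177453588}{63687} = \frac{64224390907}{63687}$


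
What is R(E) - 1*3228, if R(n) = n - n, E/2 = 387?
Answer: -3228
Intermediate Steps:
E = 774 (E = 2*387 = 774)
R(n) = 0
R(E) - 1*3228 = 0 - 1*3228 = 0 - 3228 = -3228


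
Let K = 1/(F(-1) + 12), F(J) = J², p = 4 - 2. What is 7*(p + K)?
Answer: 189/13 ≈ 14.538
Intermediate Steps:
p = 2
K = 1/13 (K = 1/((-1)² + 12) = 1/(1 + 12) = 1/13 ≈ 0.076923)
7*(p + K) = 7*(2 + 1/13) = 7*(27/13) = 189/13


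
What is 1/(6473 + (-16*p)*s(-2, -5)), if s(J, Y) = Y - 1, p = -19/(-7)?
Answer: 7/47135 ≈ 0.00014851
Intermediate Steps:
p = 19/7 (p = -19*(-1/7) = 19/7 ≈ 2.7143)
s(J, Y) = -1 + Y
1/(6473 + (-16*p)*s(-2, -5)) = 1/(6473 + (-16*19/7)*(-1 - 5)) = 1/(6473 - 304/7*(-6)) = 1/(6473 + 1824/7) = 1/(47135/7) = 7/47135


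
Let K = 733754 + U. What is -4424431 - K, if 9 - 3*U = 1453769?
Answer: -14020795/3 ≈ -4.6736e+6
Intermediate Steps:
U = -1453760/3 (U = 3 - ⅓*1453769 = 3 - 1453769/3 = -1453760/3 ≈ -4.8459e+5)
K = 747502/3 (K = 733754 - 1453760/3 = 747502/3 ≈ 2.4917e+5)
-4424431 - K = -4424431 - 1*747502/3 = -4424431 - 747502/3 = -14020795/3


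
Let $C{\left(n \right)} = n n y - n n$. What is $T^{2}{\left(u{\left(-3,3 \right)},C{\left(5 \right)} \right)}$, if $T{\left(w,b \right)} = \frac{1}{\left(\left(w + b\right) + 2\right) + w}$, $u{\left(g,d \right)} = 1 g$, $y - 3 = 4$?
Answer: $\frac{1}{21316} \approx 4.6913 \cdot 10^{-5}$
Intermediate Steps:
$y = 7$ ($y = 3 + 4 = 7$)
$C{\left(n \right)} = 6 n^{2}$ ($C{\left(n \right)} = n n 7 - n n = n^{2} \cdot 7 - n^{2} = 7 n^{2} - n^{2} = 6 n^{2}$)
$u{\left(g,d \right)} = g$
$T{\left(w,b \right)} = \frac{1}{2 + b + 2 w}$ ($T{\left(w,b \right)} = \frac{1}{\left(\left(b + w\right) + 2\right) + w} = \frac{1}{\left(2 + b + w\right) + w} = \frac{1}{2 + b + 2 w}$)
$T^{2}{\left(u{\left(-3,3 \right)},C{\left(5 \right)} \right)} = \left(\frac{1}{2 + 6 \cdot 5^{2} + 2 \left(-3\right)}\right)^{2} = \left(\frac{1}{2 + 6 \cdot 25 - 6}\right)^{2} = \left(\frac{1}{2 + 150 - 6}\right)^{2} = \left(\frac{1}{146}\right)^{2} = \frac{1}{21316}$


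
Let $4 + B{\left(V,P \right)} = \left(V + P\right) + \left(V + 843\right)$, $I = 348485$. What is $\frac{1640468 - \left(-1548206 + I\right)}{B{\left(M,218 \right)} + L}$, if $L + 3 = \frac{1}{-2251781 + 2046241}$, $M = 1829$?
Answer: $\frac{583772447060}{968504479} \approx 602.76$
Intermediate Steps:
$L = - \frac{616621}{205540}$ ($L = -3 + \frac{1}{-2251781 + 2046241} = -3 + \frac{1}{-205540} = -3 - \frac{1}{205540} = - \frac{616621}{205540} \approx -3.0$)
$B{\left(V,P \right)} = 839 + P + 2 V$ ($B{\left(V,P \right)} = -4 + \left(\left(V + P\right) + \left(V + 843\right)\right) = -4 + \left(\left(P + V\right) + \left(843 + V\right)\right) = -4 + \left(843 + P + 2 V\right) = 839 + P + 2 V$)
$\frac{1640468 - \left(-1548206 + I\right)}{B{\left(M,218 \right)} + L} = \frac{1640468 + \left(1548206 - 348485\right)}{\left(839 + 218 + 2 \cdot 1829\right) - \frac{616621}{205540}} = \frac{1640468 + \left(1548206 - 348485\right)}{\left(839 + 218 + 3658\right) - \frac{616621}{205540}} = \frac{1640468 + 1199721}{4715 - \frac{616621}{205540}} = \frac{2840189}{\frac{968504479}{205540}} = 2840189 \cdot \frac{205540}{968504479} = \frac{583772447060}{968504479}$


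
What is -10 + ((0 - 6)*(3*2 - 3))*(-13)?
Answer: 224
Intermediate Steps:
-10 + ((0 - 6)*(3*2 - 3))*(-13) = -10 - 6*(6 - 3)*(-13) = -10 - 6*3*(-13) = -10 - 18*(-13) = -10 + 234 = 224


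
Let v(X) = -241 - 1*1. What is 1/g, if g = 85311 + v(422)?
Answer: 1/85069 ≈ 1.1755e-5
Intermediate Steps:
v(X) = -242 (v(X) = -241 - 1 = -242)
g = 85069 (g = 85311 - 242 = 85069)
1/g = 1/85069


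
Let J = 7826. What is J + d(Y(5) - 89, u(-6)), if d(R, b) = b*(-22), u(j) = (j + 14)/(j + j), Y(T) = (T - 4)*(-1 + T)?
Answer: 23522/3 ≈ 7840.7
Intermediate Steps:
Y(T) = (-1 + T)*(-4 + T) (Y(T) = (-4 + T)*(-1 + T) = (-1 + T)*(-4 + T))
u(j) = (14 + j)/(2*j) (u(j) = (14 + j)/((2*j)) = (14 + j)*(1/(2*j)) = (14 + j)/(2*j))
d(R, b) = -22*b
J + d(Y(5) - 89, u(-6)) = 7826 - 11*(14 - 6)/(-6) = 7826 - 11*(-1)*8/6 = 7826 - 22*(-2/3) = 7826 + 44/3 = 23522/3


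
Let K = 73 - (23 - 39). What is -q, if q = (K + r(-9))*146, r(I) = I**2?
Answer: -24820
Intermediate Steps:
K = 89 (K = 73 - 1*(-16) = 73 + 16 = 89)
q = 24820 (q = (89 + (-9)**2)*146 = (89 + 81)*146 = 170*146 = 24820)
-q = -1*24820 = -24820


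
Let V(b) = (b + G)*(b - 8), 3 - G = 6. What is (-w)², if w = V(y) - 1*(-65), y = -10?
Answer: 89401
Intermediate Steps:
G = -3 (G = 3 - 1*6 = 3 - 6 = -3)
V(b) = (-8 + b)*(-3 + b) (V(b) = (b - 3)*(b - 8) = (-3 + b)*(-8 + b) = (-8 + b)*(-3 + b))
w = 299 (w = (24 + (-10)² - 11*(-10)) - 1*(-65) = (24 + 100 + 110) + 65 = 234 + 65 = 299)
(-w)² = (-1*299)² = (-299)² = 89401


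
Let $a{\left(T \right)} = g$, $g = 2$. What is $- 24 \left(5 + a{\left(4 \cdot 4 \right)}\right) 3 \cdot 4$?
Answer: $-2016$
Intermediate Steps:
$a{\left(T \right)} = 2$
$- 24 \left(5 + a{\left(4 \cdot 4 \right)}\right) 3 \cdot 4 = - 24 \left(5 + 2\right) 3 \cdot 4 = - 24 \cdot 7 \cdot 3 \cdot 4 = \left(-24\right) 21 \cdot 4 = \left(-504\right) 4 = -2016$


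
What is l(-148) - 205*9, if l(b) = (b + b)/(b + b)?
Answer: -1844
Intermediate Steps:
l(b) = 1 (l(b) = (2*b)/((2*b)) = (2*b)*(1/(2*b)) = 1)
l(-148) - 205*9 = 1 - 205*9 = 1 - 1*1845 = 1 - 1845 = -1844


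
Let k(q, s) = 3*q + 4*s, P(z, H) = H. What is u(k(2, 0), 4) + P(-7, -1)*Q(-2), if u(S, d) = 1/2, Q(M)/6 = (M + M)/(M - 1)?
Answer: -15/2 ≈ -7.5000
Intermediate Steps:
Q(M) = 12*M/(-1 + M) (Q(M) = 6*((M + M)/(M - 1)) = 6*((2*M)/(-1 + M)) = 6*(2*M/(-1 + M)) = 12*M/(-1 + M))
u(S, d) = 1/2
u(k(2, 0), 4) + P(-7, -1)*Q(-2) = 1/2 - 12*(-2)/(-1 - 2) = 1/2 - 12*(-2)/(-3) = 1/2 - 12*(-2)*(-1)/3 = 1/2 - 1*8 = 1/2 - 8 = -15/2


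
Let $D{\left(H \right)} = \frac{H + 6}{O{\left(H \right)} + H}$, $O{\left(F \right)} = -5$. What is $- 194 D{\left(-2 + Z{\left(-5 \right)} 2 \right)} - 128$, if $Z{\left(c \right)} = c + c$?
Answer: $- \frac{6560}{27} \approx -242.96$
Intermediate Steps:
$Z{\left(c \right)} = 2 c$
$D{\left(H \right)} = \frac{6 + H}{-5 + H}$ ($D{\left(H \right)} = \frac{H + 6}{-5 + H} = \frac{6 + H}{-5 + H}$)
$- 194 D{\left(-2 + Z{\left(-5 \right)} 2 \right)} - 128 = - 194 \frac{6 + \left(-2 + 2 \left(-5\right) 2\right)}{-5 + \left(-2 + 2 \left(-5\right) 2\right)} - 128 = - 194 \frac{6 - 22}{-5 - 22} - 128 = - 194 \frac{1}{-27} \left(-16\right) - 128 = - 194 \left(\left(- \frac{1}{27}\right) \left(-16\right)\right) - 128 = \left(-194\right) \frac{16}{27} - 128 = - \frac{3104}{27} - 128 = - \frac{6560}{27}$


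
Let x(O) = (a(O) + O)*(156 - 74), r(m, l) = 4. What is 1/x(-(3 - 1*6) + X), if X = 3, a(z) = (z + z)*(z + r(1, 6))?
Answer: 1/10332 ≈ 9.6787e-5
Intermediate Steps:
a(z) = 2*z*(4 + z) (a(z) = (z + z)*(z + 4) = (2*z)*(4 + z) = 2*z*(4 + z))
x(O) = 82*O + 164*O*(4 + O) (x(O) = (2*O*(4 + O) + O)*(156 - 74) = (O + 2*O*(4 + O))*82 = 82*O + 164*O*(4 + O))
1/x(-(3 - 1*6) + X) = 1/(82*(-(3 - 1*6) + 3)*(9 + 2*(-(3 - 1*6) + 3))) = 1/(82*(-(3 - 6) + 3)*(9 + 2*(-(3 - 6) + 3))) = 1/(82*(-1*(-3) + 3)*(9 + 2*(-1*(-3) + 3))) = 1/(82*(3 + 3)*(9 + 2*(3 + 3))) = 1/(82*6*(9 + 2*6)) = 1/(82*6*(9 + 12)) = 1/(82*6*21) = 1/10332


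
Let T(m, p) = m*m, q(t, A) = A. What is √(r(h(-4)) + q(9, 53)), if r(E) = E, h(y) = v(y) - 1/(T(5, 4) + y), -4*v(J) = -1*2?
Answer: √94290/42 ≈ 7.3111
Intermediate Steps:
T(m, p) = m²
v(J) = ½ (v(J) = -(-1)*2/4 = -¼*(-2) = ½)
h(y) = ½ - 1/(25 + y) (h(y) = ½ - 1/(5² + y) = ½ - 1/(25 + y))
√(r(h(-4)) + q(9, 53)) = √((23 - 4)/(2*(25 - 4)) + 53) = √((½)*19/21 + 53) = √((½)*(1/21)*19 + 53) = √(19/42 + 53) = √(2245/42) = √94290/42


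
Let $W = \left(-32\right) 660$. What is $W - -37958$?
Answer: $16838$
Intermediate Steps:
$W = -21120$
$W - -37958 = -21120 - -37958 = -21120 + 37958 = 16838$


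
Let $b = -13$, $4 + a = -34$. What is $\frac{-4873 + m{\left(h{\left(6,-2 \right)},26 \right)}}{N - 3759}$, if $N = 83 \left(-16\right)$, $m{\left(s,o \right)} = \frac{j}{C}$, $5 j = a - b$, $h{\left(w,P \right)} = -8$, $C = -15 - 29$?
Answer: $\frac{214407}{223828} \approx 0.95791$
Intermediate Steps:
$C = -44$ ($C = -15 - 29 = -44$)
$a = -38$ ($a = -4 - 34 = -38$)
$j = -5$ ($j = \frac{-38 - -13}{5} = \frac{-38 + 13}{5} = \frac{1}{5} \left(-25\right) = -5$)
$m{\left(s,o \right)} = \frac{5}{44}$ ($m{\left(s,o \right)} = - \frac{5}{-44} = \left(-5\right) \left(- \frac{1}{44}\right) = \frac{5}{44}$)
$N = -1328$
$\frac{-4873 + m{\left(h{\left(6,-2 \right)},26 \right)}}{N - 3759} = \frac{-4873 + \frac{5}{44}}{-1328 - 3759} = - \frac{214407}{44 \left(-5087\right)} = \left(- \frac{214407}{44}\right) \left(- \frac{1}{5087}\right) = \frac{214407}{223828}$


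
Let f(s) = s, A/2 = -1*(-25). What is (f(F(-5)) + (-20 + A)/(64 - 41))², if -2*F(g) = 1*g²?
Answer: 265225/2116 ≈ 125.34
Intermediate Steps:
F(g) = -g²/2
A = 50 (A = 2*(-1*(-25)) = 2*25 = 50)
(f(F(-5)) + (-20 + A)/(64 - 41))² = (-½*(-5)² + (-20 + 50)/(64 - 41))² = (-½*25 + 30/23)² = (-25/2 + 30*(1/23))² = (-25/2 + 30/23)² = (-515/46)² = 265225/2116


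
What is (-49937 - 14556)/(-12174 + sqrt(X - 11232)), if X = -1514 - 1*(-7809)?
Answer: 785137782/148211213 + 64493*I*sqrt(4937)/148211213 ≈ 5.2974 + 0.030575*I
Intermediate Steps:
X = 6295 (X = -1514 + 7809 = 6295)
(-49937 - 14556)/(-12174 + sqrt(X - 11232)) = (-49937 - 14556)/(-12174 + sqrt(6295 - 11232)) = -64493/(-12174 + sqrt(-4937)) = -64493/(-12174 + I*sqrt(4937))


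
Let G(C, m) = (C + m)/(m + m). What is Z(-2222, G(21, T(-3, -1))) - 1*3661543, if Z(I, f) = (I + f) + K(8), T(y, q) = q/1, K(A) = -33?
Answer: -3663808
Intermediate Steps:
T(y, q) = q (T(y, q) = q*1 = q)
G(C, m) = (C + m)/(2*m) (G(C, m) = (C + m)/((2*m)) = (C + m)*(1/(2*m)) = (C + m)/(2*m))
Z(I, f) = -33 + I + f (Z(I, f) = (I + f) - 33 = -33 + I + f)
Z(-2222, G(21, T(-3, -1))) - 1*3661543 = (-33 - 2222 + (½)*(21 - 1)/(-1)) - 1*3661543 = (-33 - 2222 + (½)*(-1)*20) - 3661543 = (-33 - 2222 - 10) - 3661543 = -2265 - 3661543 = -3663808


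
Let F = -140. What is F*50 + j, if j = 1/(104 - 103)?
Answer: -6999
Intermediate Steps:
j = 1 (j = 1/1 = 1)
F*50 + j = -140*50 + 1 = -7000 + 1 = -6999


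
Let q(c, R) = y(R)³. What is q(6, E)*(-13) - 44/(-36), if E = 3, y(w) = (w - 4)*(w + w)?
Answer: 25283/9 ≈ 2809.2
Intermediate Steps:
y(w) = 2*w*(-4 + w) (y(w) = (-4 + w)*(2*w) = 2*w*(-4 + w))
q(c, R) = 8*R³*(-4 + R)³ (q(c, R) = (2*R*(-4 + R))³ = 8*R³*(-4 + R)³)
q(6, E)*(-13) - 44/(-36) = (8*3³*(-4 + 3)³)*(-13) - 44/(-36) = (8*27*(-1)³)*(-13) - 44*(-1/36) = (8*27*(-1))*(-13) + 11/9 = -216*(-13) + 11/9 = 2808 + 11/9 = 25283/9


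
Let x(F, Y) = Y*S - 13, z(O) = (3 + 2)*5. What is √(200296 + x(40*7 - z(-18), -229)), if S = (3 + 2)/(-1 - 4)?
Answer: 8*√3133 ≈ 447.79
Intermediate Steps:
z(O) = 25 (z(O) = 5*5 = 25)
S = -1 (S = 5/(-5) = 5*(-⅕) = -1)
x(F, Y) = -13 - Y (x(F, Y) = Y*(-1) - 13 = -Y - 13 = -13 - Y)
√(200296 + x(40*7 - z(-18), -229)) = √(200296 + (-13 - 1*(-229))) = √(200296 + (-13 + 229)) = √(200296 + 216) = √200512 = 8*√3133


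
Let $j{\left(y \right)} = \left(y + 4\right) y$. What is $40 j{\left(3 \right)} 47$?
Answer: $39480$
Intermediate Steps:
$j{\left(y \right)} = y \left(4 + y\right)$ ($j{\left(y \right)} = \left(4 + y\right) y = y \left(4 + y\right)$)
$40 j{\left(3 \right)} 47 = 40 \cdot 3 \left(4 + 3\right) 47 = 40 \cdot 3 \cdot 7 \cdot 47 = 40 \cdot 21 \cdot 47 = 840 \cdot 47 = 39480$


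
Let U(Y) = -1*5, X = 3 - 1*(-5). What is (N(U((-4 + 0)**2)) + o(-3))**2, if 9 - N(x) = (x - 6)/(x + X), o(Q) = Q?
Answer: 841/9 ≈ 93.444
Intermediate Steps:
X = 8 (X = 3 + 5 = 8)
U(Y) = -5
N(x) = 9 - (-6 + x)/(8 + x) (N(x) = 9 - (x - 6)/(x + 8) = 9 - (-6 + x)/(8 + x))
(N(U((-4 + 0)**2)) + o(-3))**2 = (2*(39 + 4*(-5))/(8 - 5) - 3)**2 = (2*(39 - 20)/3 - 3)**2 = (2*(1/3)*19 - 3)**2 = (38/3 - 3)**2 = (29/3)**2 = 841/9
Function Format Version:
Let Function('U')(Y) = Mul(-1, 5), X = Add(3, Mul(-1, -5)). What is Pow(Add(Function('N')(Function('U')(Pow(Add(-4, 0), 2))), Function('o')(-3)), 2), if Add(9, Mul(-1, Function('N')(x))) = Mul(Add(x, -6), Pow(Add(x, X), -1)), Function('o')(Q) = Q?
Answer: Rational(841, 9) ≈ 93.444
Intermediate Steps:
X = 8 (X = Add(3, 5) = 8)
Function('U')(Y) = -5
Function('N')(x) = Add(9, Mul(-1, Pow(Add(8, x), -1), Add(-6, x))) (Function('N')(x) = Add(9, Mul(-1, Mul(Add(x, -6), Pow(Add(x, 8), -1)))) = Add(9, Mul(-1, Mul(Add(-6, x), Pow(Add(8, x), -1)))) = Add(9, Mul(-1, Mul(Pow(Add(8, x), -1), Add(-6, x)))) = Add(9, Mul(-1, Pow(Add(8, x), -1), Add(-6, x))))
Pow(Add(Function('N')(Function('U')(Pow(Add(-4, 0), 2))), Function('o')(-3)), 2) = Pow(Add(Mul(2, Pow(Add(8, -5), -1), Add(39, Mul(4, -5))), -3), 2) = Pow(Add(Mul(2, Pow(3, -1), Add(39, -20)), -3), 2) = Pow(Add(Mul(2, Rational(1, 3), 19), -3), 2) = Pow(Add(Rational(38, 3), -3), 2) = Pow(Rational(29, 3), 2) = Rational(841, 9)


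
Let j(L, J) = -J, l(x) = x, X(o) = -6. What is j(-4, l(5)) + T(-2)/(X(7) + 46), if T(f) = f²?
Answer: -49/10 ≈ -4.9000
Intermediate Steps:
j(-4, l(5)) + T(-2)/(X(7) + 46) = -1*5 + (-2)²/(-6 + 46) = -5 + 4/40 = -5 + 4*(1/40) = -5 + ⅒ = -49/10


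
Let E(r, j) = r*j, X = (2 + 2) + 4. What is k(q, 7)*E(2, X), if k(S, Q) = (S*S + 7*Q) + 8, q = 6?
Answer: 1488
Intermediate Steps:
k(S, Q) = 8 + S**2 + 7*Q (k(S, Q) = (S**2 + 7*Q) + 8 = 8 + S**2 + 7*Q)
X = 8 (X = 4 + 4 = 8)
E(r, j) = j*r
k(q, 7)*E(2, X) = (8 + 6**2 + 7*7)*(8*2) = (8 + 36 + 49)*16 = 93*16 = 1488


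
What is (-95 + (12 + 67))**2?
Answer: 256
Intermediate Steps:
(-95 + (12 + 67))**2 = (-95 + 79)**2 = (-16)**2 = 256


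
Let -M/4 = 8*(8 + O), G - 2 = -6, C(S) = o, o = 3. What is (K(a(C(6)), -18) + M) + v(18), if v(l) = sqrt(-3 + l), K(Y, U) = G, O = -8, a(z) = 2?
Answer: -4 + sqrt(15) ≈ -0.12702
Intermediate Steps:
C(S) = 3
G = -4 (G = 2 - 6 = -4)
K(Y, U) = -4
M = 0 (M = -32*(8 - 8) = -32*0 = -4*0 = 0)
(K(a(C(6)), -18) + M) + v(18) = (-4 + 0) + sqrt(-3 + 18) = -4 + sqrt(15)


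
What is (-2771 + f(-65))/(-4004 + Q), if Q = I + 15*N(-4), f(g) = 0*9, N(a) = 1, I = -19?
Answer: 2771/4008 ≈ 0.69137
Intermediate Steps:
f(g) = 0
Q = -4 (Q = -19 + 15*1 = -19 + 15 = -4)
(-2771 + f(-65))/(-4004 + Q) = (-2771 + 0)/(-4004 - 4) = -2771/(-4008) = -2771*(-1/4008) = 2771/4008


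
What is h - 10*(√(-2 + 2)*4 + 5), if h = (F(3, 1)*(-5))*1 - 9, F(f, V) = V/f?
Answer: -182/3 ≈ -60.667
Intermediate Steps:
h = -32/3 (h = ((1/3)*(-5))*1 - 9 = ((1*(⅓))*(-5))*1 - 9 = ((⅓)*(-5))*1 - 9 = -5/3*1 - 9 = -5/3 - 9 = -32/3 ≈ -10.667)
h - 10*(√(-2 + 2)*4 + 5) = -32/3 - 10*(√(-2 + 2)*4 + 5) = -32/3 - 10*(√0*4 + 5) = -32/3 - 10*(0*4 + 5) = -32/3 - 10*(0 + 5) = -32/3 - 10*5 = -32/3 - 50 = -182/3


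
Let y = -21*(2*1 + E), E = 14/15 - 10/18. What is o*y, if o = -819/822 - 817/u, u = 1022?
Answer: 13451612/150015 ≈ 89.668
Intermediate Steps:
E = 17/45 (E = 14*(1/15) - 10*1/18 = 14/15 - 5/9 = 17/45 ≈ 0.37778)
y = -749/15 (y = -21*(2*1 + 17/45) = -21*(2 + 17/45) = -21*107/45 = -749/15 ≈ -49.933)
o = -125716/70007 (o = -819/822 - 817/1022 = -819*1/822 - 817*1/1022 = -273/274 - 817/1022 = -125716/70007 ≈ -1.7958)
o*y = -125716/70007*(-749/15) = 13451612/150015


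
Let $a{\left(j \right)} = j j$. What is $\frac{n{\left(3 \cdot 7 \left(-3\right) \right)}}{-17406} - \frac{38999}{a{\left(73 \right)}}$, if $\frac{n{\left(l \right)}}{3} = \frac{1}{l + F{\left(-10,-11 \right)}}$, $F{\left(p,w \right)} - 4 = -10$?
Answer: $- \frac{15612776333}{2133401202} \approx -7.3183$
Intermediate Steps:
$a{\left(j \right)} = j^{2}$
$F{\left(p,w \right)} = -6$ ($F{\left(p,w \right)} = 4 - 10 = -6$)
$n{\left(l \right)} = \frac{3}{-6 + l}$ ($n{\left(l \right)} = \frac{3}{l - 6} = \frac{3}{-6 + l}$)
$\frac{n{\left(3 \cdot 7 \left(-3\right) \right)}}{-17406} - \frac{38999}{a{\left(73 \right)}} = \frac{3 \frac{1}{-6 + 3 \cdot 7 \left(-3\right)}}{-17406} - \frac{38999}{73^{2}} = \frac{3}{-6 + 21 \left(-3\right)} \left(- \frac{1}{17406}\right) - \frac{38999}{5329} = \frac{3}{-6 - 63} \left(- \frac{1}{17406}\right) - \frac{38999}{5329} = \frac{3}{-69} \left(- \frac{1}{17406}\right) - \frac{38999}{5329} = 3 \left(- \frac{1}{69}\right) \left(- \frac{1}{17406}\right) - \frac{38999}{5329} = \left(- \frac{1}{23}\right) \left(- \frac{1}{17406}\right) - \frac{38999}{5329} = \frac{1}{400338} - \frac{38999}{5329} = - \frac{15612776333}{2133401202}$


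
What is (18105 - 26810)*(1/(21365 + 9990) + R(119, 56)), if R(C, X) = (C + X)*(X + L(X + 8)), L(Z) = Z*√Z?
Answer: -5426152068741/6271 ≈ -8.6528e+8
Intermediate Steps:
L(Z) = Z^(3/2)
R(C, X) = (C + X)*(X + (8 + X)^(3/2)) (R(C, X) = (C + X)*(X + (X + 8)^(3/2)) = (C + X)*(X + (8 + X)^(3/2)))
(18105 - 26810)*(1/(21365 + 9990) + R(119, 56)) = (18105 - 26810)*(1/(21365 + 9990) + (56² + 119*56 + 119*(8 + 56)^(3/2) + 56*(8 + 56)^(3/2))) = -8705*(1/31355 + (3136 + 6664 + 119*64^(3/2) + 56*64^(3/2))) = -8705*(1/31355 + (3136 + 6664 + 119*512 + 56*512)) = -8705*(1/31355 + (3136 + 6664 + 60928 + 28672)) = -8705*(1/31355 + 99400) = -8705*3116687001/31355 = -5426152068741/6271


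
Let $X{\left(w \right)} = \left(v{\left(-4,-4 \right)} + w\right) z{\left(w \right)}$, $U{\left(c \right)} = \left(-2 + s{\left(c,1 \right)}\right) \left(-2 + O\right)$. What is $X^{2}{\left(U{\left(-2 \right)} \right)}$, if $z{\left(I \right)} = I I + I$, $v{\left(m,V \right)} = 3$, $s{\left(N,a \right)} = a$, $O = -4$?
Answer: $142884$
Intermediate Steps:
$U{\left(c \right)} = 6$ ($U{\left(c \right)} = \left(-2 + 1\right) \left(-2 - 4\right) = \left(-1\right) \left(-6\right) = 6$)
$z{\left(I \right)} = I + I^{2}$ ($z{\left(I \right)} = I^{2} + I = I + I^{2}$)
$X{\left(w \right)} = w \left(1 + w\right) \left(3 + w\right)$ ($X{\left(w \right)} = \left(3 + w\right) w \left(1 + w\right) = w \left(1 + w\right) \left(3 + w\right)$)
$X^{2}{\left(U{\left(-2 \right)} \right)} = \left(6 \left(1 + 6\right) \left(3 + 6\right)\right)^{2} = \left(6 \cdot 7 \cdot 9\right)^{2} = 378^{2} = 142884$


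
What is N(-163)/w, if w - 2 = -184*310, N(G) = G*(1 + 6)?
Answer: 1141/57038 ≈ 0.020004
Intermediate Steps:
N(G) = 7*G (N(G) = G*7 = 7*G)
w = -57038 (w = 2 - 184*310 = 2 - 57040 = -57038)
N(-163)/w = (7*(-163))/(-57038) = -1141*(-1/57038) = 1141/57038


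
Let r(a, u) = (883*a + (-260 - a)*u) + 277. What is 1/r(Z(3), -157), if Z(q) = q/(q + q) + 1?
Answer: 1/42657 ≈ 2.3443e-5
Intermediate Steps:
Z(q) = 3/2 (Z(q) = q/((2*q)) + 1 = (1/(2*q))*q + 1 = ½ + 1 = 3/2)
r(a, u) = 277 + 883*a + u*(-260 - a) (r(a, u) = (883*a + u*(-260 - a)) + 277 = 277 + 883*a + u*(-260 - a))
1/r(Z(3), -157) = 1/(277 - 260*(-157) + 883*(3/2) - 1*3/2*(-157)) = 1/(277 + 40820 + 2649/2 + 471/2) = 1/42657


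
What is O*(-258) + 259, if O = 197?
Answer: -50567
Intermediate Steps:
O*(-258) + 259 = 197*(-258) + 259 = -50826 + 259 = -50567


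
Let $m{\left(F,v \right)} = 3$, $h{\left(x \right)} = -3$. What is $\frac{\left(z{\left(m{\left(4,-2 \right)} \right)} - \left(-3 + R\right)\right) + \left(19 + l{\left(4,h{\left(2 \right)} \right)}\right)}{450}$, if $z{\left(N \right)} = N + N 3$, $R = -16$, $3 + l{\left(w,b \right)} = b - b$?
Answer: $\frac{47}{450} \approx 0.10444$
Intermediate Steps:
$l{\left(w,b \right)} = -3$ ($l{\left(w,b \right)} = -3 + \left(b - b\right) = -3 + 0 = -3$)
$z{\left(N \right)} = 4 N$ ($z{\left(N \right)} = N + 3 N = 4 N$)
$\frac{\left(z{\left(m{\left(4,-2 \right)} \right)} - \left(-3 + R\right)\right) + \left(19 + l{\left(4,h{\left(2 \right)} \right)}\right)}{450} = \frac{\left(4 \cdot 3 + \left(3 - -16\right)\right) + \left(19 - 3\right)}{450} = \left(\left(12 + \left(3 + 16\right)\right) + 16\right) \frac{1}{450} = \left(\left(12 + 19\right) + 16\right) \frac{1}{450} = \left(31 + 16\right) \frac{1}{450} = 47 \cdot \frac{1}{450} = \frac{47}{450}$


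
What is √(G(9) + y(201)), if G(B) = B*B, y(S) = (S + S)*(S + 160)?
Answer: √145203 ≈ 381.06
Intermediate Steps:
y(S) = 2*S*(160 + S) (y(S) = (2*S)*(160 + S) = 2*S*(160 + S))
G(B) = B²
√(G(9) + y(201)) = √(9² + 2*201*(160 + 201)) = √(81 + 2*201*361) = √(81 + 145122) = √145203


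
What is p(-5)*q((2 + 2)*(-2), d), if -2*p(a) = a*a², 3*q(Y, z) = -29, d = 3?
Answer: -3625/6 ≈ -604.17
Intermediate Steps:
q(Y, z) = -29/3 (q(Y, z) = (⅓)*(-29) = -29/3)
p(a) = -a³/2 (p(a) = -a*a²/2 = -a³/2)
p(-5)*q((2 + 2)*(-2), d) = -½*(-5)³*(-29/3) = -½*(-125)*(-29/3) = (125/2)*(-29/3) = -3625/6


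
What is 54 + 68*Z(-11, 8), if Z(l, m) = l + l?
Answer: -1442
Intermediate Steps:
Z(l, m) = 2*l
54 + 68*Z(-11, 8) = 54 + 68*(2*(-11)) = 54 + 68*(-22) = 54 - 1496 = -1442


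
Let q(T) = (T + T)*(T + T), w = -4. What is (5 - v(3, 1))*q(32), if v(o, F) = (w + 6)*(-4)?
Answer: 53248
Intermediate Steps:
q(T) = 4*T**2 (q(T) = (2*T)*(2*T) = 4*T**2)
v(o, F) = -8 (v(o, F) = (-4 + 6)*(-4) = 2*(-4) = -8)
(5 - v(3, 1))*q(32) = (5 - 1*(-8))*(4*32**2) = (5 + 8)*(4*1024) = 13*4096 = 53248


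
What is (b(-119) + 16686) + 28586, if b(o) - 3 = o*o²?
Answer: -1639884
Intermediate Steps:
b(o) = 3 + o³ (b(o) = 3 + o*o² = 3 + o³)
(b(-119) + 16686) + 28586 = ((3 + (-119)³) + 16686) + 28586 = ((3 - 1685159) + 16686) + 28586 = (-1685156 + 16686) + 28586 = -1668470 + 28586 = -1639884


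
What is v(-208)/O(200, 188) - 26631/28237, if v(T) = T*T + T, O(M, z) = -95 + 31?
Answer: -6917481/10268 ≈ -673.69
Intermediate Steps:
O(M, z) = -64
v(T) = T + T² (v(T) = T² + T = T + T²)
v(-208)/O(200, 188) - 26631/28237 = -208*(1 - 208)/(-64) - 26631/28237 = -208*(-207)*(-1/64) - 26631*1/28237 = 43056*(-1/64) - 2421/2567 = -2691/4 - 2421/2567 = -6917481/10268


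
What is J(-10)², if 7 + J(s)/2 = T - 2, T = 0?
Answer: 324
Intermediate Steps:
J(s) = -18 (J(s) = -14 + 2*(0 - 2) = -14 + 2*(-2) = -14 - 4 = -18)
J(-10)² = (-18)² = 324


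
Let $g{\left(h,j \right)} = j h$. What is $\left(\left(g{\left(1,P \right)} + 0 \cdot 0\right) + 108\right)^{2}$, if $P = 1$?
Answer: $11881$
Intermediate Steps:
$g{\left(h,j \right)} = h j$
$\left(\left(g{\left(1,P \right)} + 0 \cdot 0\right) + 108\right)^{2} = \left(\left(1 \cdot 1 + 0 \cdot 0\right) + 108\right)^{2} = \left(\left(1 + 0\right) + 108\right)^{2} = \left(1 + 108\right)^{2} = 109^{2} = 11881$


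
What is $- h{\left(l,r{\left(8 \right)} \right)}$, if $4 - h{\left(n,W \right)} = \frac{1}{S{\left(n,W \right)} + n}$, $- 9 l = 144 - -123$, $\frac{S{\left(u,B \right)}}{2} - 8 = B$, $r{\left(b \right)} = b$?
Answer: $- \frac{25}{7} \approx -3.5714$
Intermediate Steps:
$S{\left(u,B \right)} = 16 + 2 B$
$l = - \frac{89}{3}$ ($l = - \frac{144 - -123}{9} = - \frac{144 + 123}{9} = \left(- \frac{1}{9}\right) 267 = - \frac{89}{3} \approx -29.667$)
$h{\left(n,W \right)} = 4 - \frac{1}{16 + n + 2 W}$ ($h{\left(n,W \right)} = 4 - \frac{1}{\left(16 + 2 W\right) + n} = 4 - \frac{1}{16 + n + 2 W}$)
$- h{\left(l,r{\left(8 \right)} \right)} = - \frac{63 + 4 \left(- \frac{89}{3}\right) + 8 \cdot 8}{16 - \frac{89}{3} + 2 \cdot 8} = - \frac{63 - \frac{356}{3} + 64}{16 - \frac{89}{3} + 16} = - \frac{25}{\frac{7}{3} \cdot 3} = - \frac{3 \cdot 25}{7 \cdot 3} = \left(-1\right) \frac{25}{7} = - \frac{25}{7}$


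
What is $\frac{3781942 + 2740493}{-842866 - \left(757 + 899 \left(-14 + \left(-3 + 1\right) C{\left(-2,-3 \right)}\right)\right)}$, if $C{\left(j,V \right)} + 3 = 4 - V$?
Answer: $- \frac{434829}{54923} \approx -7.9171$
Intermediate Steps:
$C{\left(j,V \right)} = 1 - V$ ($C{\left(j,V \right)} = -3 - \left(-4 + V\right) = 1 - V$)
$\frac{3781942 + 2740493}{-842866 - \left(757 + 899 \left(-14 + \left(-3 + 1\right) C{\left(-2,-3 \right)}\right)\right)} = \frac{3781942 + 2740493}{-842866 - \left(757 + 899 \left(-14 + \left(-3 + 1\right) \left(1 - -3\right)\right)\right)} = \frac{6522435}{-842866 - \left(757 + 899 \left(-14 - 2 \left(1 + 3\right)\right)\right)} = \frac{6522435}{-842866 - \left(757 + 899 \left(-14 - 8\right)\right)} = \frac{6522435}{-842866 - -19021} = \frac{6522435}{-842866 + \left(19778 - 757\right)} = \frac{6522435}{-842866 + 19021} = \frac{6522435}{-823845} = 6522435 \left(- \frac{1}{823845}\right) = - \frac{434829}{54923}$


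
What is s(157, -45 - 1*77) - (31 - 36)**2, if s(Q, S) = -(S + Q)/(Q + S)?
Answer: -26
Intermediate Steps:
s(Q, S) = -1 (s(Q, S) = -(Q + S)/(Q + S) = -1*1 = -1)
s(157, -45 - 1*77) - (31 - 36)**2 = -1 - (31 - 36)**2 = -1 - 1*(-5)**2 = -1 - 1*25 = -1 - 25 = -26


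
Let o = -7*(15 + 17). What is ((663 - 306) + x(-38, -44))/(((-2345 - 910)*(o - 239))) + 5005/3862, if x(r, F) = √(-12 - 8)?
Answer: 359249479/277156430 + 2*I*√5/1507065 ≈ 1.2962 + 2.9674e-6*I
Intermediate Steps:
o = -224 (o = -7*32 = -224)
x(r, F) = 2*I*√5 (x(r, F) = √(-20) = 2*I*√5)
((663 - 306) + x(-38, -44))/(((-2345 - 910)*(o - 239))) + 5005/3862 = ((663 - 306) + 2*I*√5)/(((-2345 - 910)*(-224 - 239))) + 5005/3862 = (357 + 2*I*√5)/((-3255*(-463))) + 5005*(1/3862) = (357 + 2*I*√5)/1507065 + 5005/3862 = (357 + 2*I*√5)*(1/1507065) + 5005/3862 = (17/71765 + 2*I*√5/1507065) + 5005/3862 = 359249479/277156430 + 2*I*√5/1507065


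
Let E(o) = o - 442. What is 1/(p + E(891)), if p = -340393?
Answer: -1/339944 ≈ -2.9417e-6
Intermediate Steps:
E(o) = -442 + o
1/(p + E(891)) = 1/(-340393 + (-442 + 891)) = 1/(-340393 + 449) = 1/(-339944) = -1/339944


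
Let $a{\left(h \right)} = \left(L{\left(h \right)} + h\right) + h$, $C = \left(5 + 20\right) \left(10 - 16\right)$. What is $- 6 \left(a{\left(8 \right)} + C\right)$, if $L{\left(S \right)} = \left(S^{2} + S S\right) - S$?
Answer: $84$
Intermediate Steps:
$L{\left(S \right)} = - S + 2 S^{2}$ ($L{\left(S \right)} = \left(S^{2} + S^{2}\right) - S = 2 S^{2} - S = - S + 2 S^{2}$)
$C = -150$ ($C = 25 \left(-6\right) = -150$)
$a{\left(h \right)} = 2 h + h \left(-1 + 2 h\right)$ ($a{\left(h \right)} = \left(h \left(-1 + 2 h\right) + h\right) + h = \left(h + h \left(-1 + 2 h\right)\right) + h = 2 h + h \left(-1 + 2 h\right)$)
$- 6 \left(a{\left(8 \right)} + C\right) = - 6 \left(8 \left(1 + 2 \cdot 8\right) - 150\right) = - 6 \left(8 \left(1 + 16\right) - 150\right) = - 6 \left(8 \cdot 17 - 150\right) = - 6 \left(136 - 150\right) = \left(-6\right) \left(-14\right) = 84$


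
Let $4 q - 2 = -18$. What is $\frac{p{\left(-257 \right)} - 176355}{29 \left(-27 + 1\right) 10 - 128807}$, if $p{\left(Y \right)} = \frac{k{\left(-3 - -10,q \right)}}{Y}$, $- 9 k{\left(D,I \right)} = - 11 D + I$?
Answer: $\frac{15107748}{11680393} \approx 1.2934$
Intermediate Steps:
$q = -4$ ($q = \frac{1}{2} + \frac{1}{4} \left(-18\right) = \frac{1}{2} - \frac{9}{2} = -4$)
$k{\left(D,I \right)} = - \frac{I}{9} + \frac{11 D}{9}$ ($k{\left(D,I \right)} = - \frac{- 11 D + I}{9} = - \frac{I - 11 D}{9} = - \frac{I}{9} + \frac{11 D}{9}$)
$p{\left(Y \right)} = \frac{9}{Y}$ ($p{\left(Y \right)} = \frac{\left(- \frac{1}{9}\right) \left(-4\right) + \frac{11 \left(-3 - -10\right)}{9}}{Y} = \frac{\frac{4}{9} + \frac{11 \left(-3 + 10\right)}{9}}{Y} = \frac{\frac{4}{9} + \frac{11}{9} \cdot 7}{Y} = \frac{\frac{4}{9} + \frac{77}{9}}{Y} = \frac{9}{Y}$)
$\frac{p{\left(-257 \right)} - 176355}{29 \left(-27 + 1\right) 10 - 128807} = \frac{\frac{9}{-257} - 176355}{29 \left(-27 + 1\right) 10 - 128807} = \frac{9 \left(- \frac{1}{257}\right) - 176355}{29 \left(-26\right) 10 - 128807} = \frac{- \frac{9}{257} - 176355}{\left(-754\right) 10 - 128807} = - \frac{45323244}{257 \left(-7540 - 128807\right)} = - \frac{45323244}{257 \left(-136347\right)} = \left(- \frac{45323244}{257}\right) \left(- \frac{1}{136347}\right) = \frac{15107748}{11680393}$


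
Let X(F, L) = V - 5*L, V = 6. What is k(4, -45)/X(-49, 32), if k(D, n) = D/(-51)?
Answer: 2/3927 ≈ 0.00050929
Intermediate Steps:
X(F, L) = 6 - 5*L
k(D, n) = -D/51 (k(D, n) = D*(-1/51) = -D/51)
k(4, -45)/X(-49, 32) = (-1/51*4)/(6 - 5*32) = -4/(51*(6 - 160)) = -4/51/(-154) = -4/51*(-1/154) = 2/3927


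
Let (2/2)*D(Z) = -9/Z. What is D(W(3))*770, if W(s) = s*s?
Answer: -770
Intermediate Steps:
W(s) = s**2
D(Z) = -9/Z
D(W(3))*770 = -9/(3**2)*770 = -9/9*770 = -9*1/9*770 = -1*770 = -770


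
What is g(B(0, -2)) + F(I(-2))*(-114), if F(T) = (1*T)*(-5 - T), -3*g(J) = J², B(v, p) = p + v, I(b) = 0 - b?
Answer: 4784/3 ≈ 1594.7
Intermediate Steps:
I(b) = -b
g(J) = -J²/3
F(T) = T*(-5 - T)
g(B(0, -2)) + F(I(-2))*(-114) = -(-2 + 0)²/3 - (-1*(-2))*(5 - 1*(-2))*(-114) = -⅓*(-2)² - 1*2*(5 + 2)*(-114) = -⅓*4 - 1*2*7*(-114) = -4/3 - 14*(-114) = -4/3 + 1596 = 4784/3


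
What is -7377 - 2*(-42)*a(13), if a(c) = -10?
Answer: -8217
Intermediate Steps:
-7377 - 2*(-42)*a(13) = -7377 - 2*(-42)*(-10) = -7377 - (-84)*(-10) = -7377 - 1*840 = -7377 - 840 = -8217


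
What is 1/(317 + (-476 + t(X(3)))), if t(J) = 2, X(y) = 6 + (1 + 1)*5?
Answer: -1/157 ≈ -0.0063694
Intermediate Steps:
X(y) = 16 (X(y) = 6 + 2*5 = 6 + 10 = 16)
1/(317 + (-476 + t(X(3)))) = 1/(317 + (-476 + 2)) = 1/(317 - 474) = 1/(-157) = -1/157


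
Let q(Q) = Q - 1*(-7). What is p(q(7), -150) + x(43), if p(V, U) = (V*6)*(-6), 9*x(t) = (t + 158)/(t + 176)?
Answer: -331061/657 ≈ -503.90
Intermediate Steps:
q(Q) = 7 + Q (q(Q) = Q + 7 = 7 + Q)
x(t) = (158 + t)/(9*(176 + t)) (x(t) = ((t + 158)/(t + 176))/9 = ((158 + t)/(176 + t))/9 = (158 + t)/(9*(176 + t)))
p(V, U) = -36*V (p(V, U) = (6*V)*(-6) = -36*V)
p(q(7), -150) + x(43) = -36*(7 + 7) + (158 + 43)/(9*(176 + 43)) = -36*14 + (1/9)*201/219 = -504 + (1/9)*(1/219)*201 = -504 + 67/657 = -331061/657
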